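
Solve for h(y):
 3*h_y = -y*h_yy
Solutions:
 h(y) = C1 + C2/y^2


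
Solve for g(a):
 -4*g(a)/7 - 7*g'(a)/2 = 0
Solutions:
 g(a) = C1*exp(-8*a/49)


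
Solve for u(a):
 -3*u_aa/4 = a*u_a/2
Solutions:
 u(a) = C1 + C2*erf(sqrt(3)*a/3)


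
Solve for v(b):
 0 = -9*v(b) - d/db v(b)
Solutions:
 v(b) = C1*exp(-9*b)


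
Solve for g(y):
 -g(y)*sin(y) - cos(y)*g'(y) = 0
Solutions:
 g(y) = C1*cos(y)


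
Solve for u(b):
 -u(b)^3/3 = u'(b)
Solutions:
 u(b) = -sqrt(6)*sqrt(-1/(C1 - b))/2
 u(b) = sqrt(6)*sqrt(-1/(C1 - b))/2


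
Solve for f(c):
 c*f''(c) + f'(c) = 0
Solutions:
 f(c) = C1 + C2*log(c)


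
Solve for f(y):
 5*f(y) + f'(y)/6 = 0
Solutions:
 f(y) = C1*exp(-30*y)


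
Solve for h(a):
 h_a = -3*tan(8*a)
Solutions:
 h(a) = C1 + 3*log(cos(8*a))/8


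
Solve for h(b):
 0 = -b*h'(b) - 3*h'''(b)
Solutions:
 h(b) = C1 + Integral(C2*airyai(-3^(2/3)*b/3) + C3*airybi(-3^(2/3)*b/3), b)


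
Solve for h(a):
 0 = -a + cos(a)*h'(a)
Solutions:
 h(a) = C1 + Integral(a/cos(a), a)


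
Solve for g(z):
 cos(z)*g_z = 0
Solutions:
 g(z) = C1


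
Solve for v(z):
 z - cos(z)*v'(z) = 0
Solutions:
 v(z) = C1 + Integral(z/cos(z), z)


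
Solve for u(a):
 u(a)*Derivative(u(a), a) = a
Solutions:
 u(a) = -sqrt(C1 + a^2)
 u(a) = sqrt(C1 + a^2)


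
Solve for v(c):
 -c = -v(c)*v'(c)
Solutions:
 v(c) = -sqrt(C1 + c^2)
 v(c) = sqrt(C1 + c^2)


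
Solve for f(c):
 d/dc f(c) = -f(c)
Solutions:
 f(c) = C1*exp(-c)


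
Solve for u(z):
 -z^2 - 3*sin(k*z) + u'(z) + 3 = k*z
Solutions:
 u(z) = C1 + k*z^2/2 + z^3/3 - 3*z - 3*cos(k*z)/k


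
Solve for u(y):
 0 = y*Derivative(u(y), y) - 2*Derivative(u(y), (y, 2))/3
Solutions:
 u(y) = C1 + C2*erfi(sqrt(3)*y/2)


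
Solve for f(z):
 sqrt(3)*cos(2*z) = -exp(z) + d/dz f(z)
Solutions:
 f(z) = C1 + exp(z) + sqrt(3)*sin(2*z)/2


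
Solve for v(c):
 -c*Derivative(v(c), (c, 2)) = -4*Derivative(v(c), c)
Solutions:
 v(c) = C1 + C2*c^5


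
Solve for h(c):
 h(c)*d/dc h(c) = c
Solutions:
 h(c) = -sqrt(C1 + c^2)
 h(c) = sqrt(C1 + c^2)


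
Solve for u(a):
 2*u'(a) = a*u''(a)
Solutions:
 u(a) = C1 + C2*a^3


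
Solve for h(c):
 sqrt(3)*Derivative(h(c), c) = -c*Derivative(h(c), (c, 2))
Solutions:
 h(c) = C1 + C2*c^(1 - sqrt(3))


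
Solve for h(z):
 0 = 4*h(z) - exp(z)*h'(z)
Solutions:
 h(z) = C1*exp(-4*exp(-z))


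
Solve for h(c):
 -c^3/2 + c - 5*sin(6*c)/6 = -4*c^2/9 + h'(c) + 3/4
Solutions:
 h(c) = C1 - c^4/8 + 4*c^3/27 + c^2/2 - 3*c/4 + 5*cos(6*c)/36


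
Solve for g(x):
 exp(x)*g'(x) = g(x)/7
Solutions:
 g(x) = C1*exp(-exp(-x)/7)


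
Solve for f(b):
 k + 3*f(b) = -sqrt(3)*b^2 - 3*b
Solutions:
 f(b) = -sqrt(3)*b^2/3 - b - k/3


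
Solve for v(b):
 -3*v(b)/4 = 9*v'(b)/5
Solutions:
 v(b) = C1*exp(-5*b/12)


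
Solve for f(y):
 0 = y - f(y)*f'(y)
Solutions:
 f(y) = -sqrt(C1 + y^2)
 f(y) = sqrt(C1 + y^2)


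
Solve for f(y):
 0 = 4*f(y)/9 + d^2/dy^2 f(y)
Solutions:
 f(y) = C1*sin(2*y/3) + C2*cos(2*y/3)


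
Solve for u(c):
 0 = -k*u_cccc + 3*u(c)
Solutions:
 u(c) = C1*exp(-3^(1/4)*c*(1/k)^(1/4)) + C2*exp(3^(1/4)*c*(1/k)^(1/4)) + C3*exp(-3^(1/4)*I*c*(1/k)^(1/4)) + C4*exp(3^(1/4)*I*c*(1/k)^(1/4))


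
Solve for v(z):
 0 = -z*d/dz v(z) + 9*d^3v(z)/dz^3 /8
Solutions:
 v(z) = C1 + Integral(C2*airyai(2*3^(1/3)*z/3) + C3*airybi(2*3^(1/3)*z/3), z)


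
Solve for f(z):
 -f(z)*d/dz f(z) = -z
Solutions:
 f(z) = -sqrt(C1 + z^2)
 f(z) = sqrt(C1 + z^2)


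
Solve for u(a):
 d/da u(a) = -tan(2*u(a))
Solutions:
 u(a) = -asin(C1*exp(-2*a))/2 + pi/2
 u(a) = asin(C1*exp(-2*a))/2


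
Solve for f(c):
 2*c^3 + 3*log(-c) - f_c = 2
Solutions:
 f(c) = C1 + c^4/2 + 3*c*log(-c) - 5*c


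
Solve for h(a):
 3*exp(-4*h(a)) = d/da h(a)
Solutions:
 h(a) = log(-I*(C1 + 12*a)^(1/4))
 h(a) = log(I*(C1 + 12*a)^(1/4))
 h(a) = log(-(C1 + 12*a)^(1/4))
 h(a) = log(C1 + 12*a)/4


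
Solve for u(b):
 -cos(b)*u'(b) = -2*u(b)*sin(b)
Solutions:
 u(b) = C1/cos(b)^2


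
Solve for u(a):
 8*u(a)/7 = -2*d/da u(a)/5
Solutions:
 u(a) = C1*exp(-20*a/7)


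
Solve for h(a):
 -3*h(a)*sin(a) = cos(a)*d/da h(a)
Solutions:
 h(a) = C1*cos(a)^3


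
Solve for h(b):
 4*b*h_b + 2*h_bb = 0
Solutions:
 h(b) = C1 + C2*erf(b)


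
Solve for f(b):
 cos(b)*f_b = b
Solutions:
 f(b) = C1 + Integral(b/cos(b), b)


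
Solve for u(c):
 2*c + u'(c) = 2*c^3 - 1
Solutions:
 u(c) = C1 + c^4/2 - c^2 - c


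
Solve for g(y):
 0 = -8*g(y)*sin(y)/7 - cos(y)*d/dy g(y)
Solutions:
 g(y) = C1*cos(y)^(8/7)


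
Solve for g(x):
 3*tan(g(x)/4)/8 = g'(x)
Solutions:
 g(x) = -4*asin(C1*exp(3*x/32)) + 4*pi
 g(x) = 4*asin(C1*exp(3*x/32))


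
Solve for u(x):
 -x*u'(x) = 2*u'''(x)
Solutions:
 u(x) = C1 + Integral(C2*airyai(-2^(2/3)*x/2) + C3*airybi(-2^(2/3)*x/2), x)


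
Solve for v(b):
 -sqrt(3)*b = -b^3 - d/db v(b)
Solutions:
 v(b) = C1 - b^4/4 + sqrt(3)*b^2/2


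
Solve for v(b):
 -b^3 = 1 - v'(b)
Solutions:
 v(b) = C1 + b^4/4 + b


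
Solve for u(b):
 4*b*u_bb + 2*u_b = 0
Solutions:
 u(b) = C1 + C2*sqrt(b)


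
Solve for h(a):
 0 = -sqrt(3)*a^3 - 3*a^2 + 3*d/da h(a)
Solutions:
 h(a) = C1 + sqrt(3)*a^4/12 + a^3/3


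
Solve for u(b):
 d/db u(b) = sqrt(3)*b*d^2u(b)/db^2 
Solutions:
 u(b) = C1 + C2*b^(sqrt(3)/3 + 1)


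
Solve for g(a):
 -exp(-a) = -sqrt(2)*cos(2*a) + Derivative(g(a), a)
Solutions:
 g(a) = C1 + sqrt(2)*sin(2*a)/2 + exp(-a)


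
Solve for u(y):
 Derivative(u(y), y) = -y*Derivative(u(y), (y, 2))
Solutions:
 u(y) = C1 + C2*log(y)


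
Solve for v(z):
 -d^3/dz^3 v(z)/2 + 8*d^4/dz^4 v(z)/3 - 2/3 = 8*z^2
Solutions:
 v(z) = C1 + C2*z + C3*z^2 + C4*exp(3*z/16) - 4*z^5/15 - 64*z^4/9 - 4102*z^3/27


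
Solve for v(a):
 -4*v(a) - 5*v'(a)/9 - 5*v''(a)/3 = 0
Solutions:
 v(a) = (C1*sin(sqrt(2135)*a/30) + C2*cos(sqrt(2135)*a/30))*exp(-a/6)


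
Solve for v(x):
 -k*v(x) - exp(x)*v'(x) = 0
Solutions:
 v(x) = C1*exp(k*exp(-x))


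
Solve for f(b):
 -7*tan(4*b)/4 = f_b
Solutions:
 f(b) = C1 + 7*log(cos(4*b))/16


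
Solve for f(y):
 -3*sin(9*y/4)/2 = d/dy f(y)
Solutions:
 f(y) = C1 + 2*cos(9*y/4)/3


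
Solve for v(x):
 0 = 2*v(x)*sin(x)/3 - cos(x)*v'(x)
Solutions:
 v(x) = C1/cos(x)^(2/3)


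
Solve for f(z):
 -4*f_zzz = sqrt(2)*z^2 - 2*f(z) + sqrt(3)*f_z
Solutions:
 f(z) = C1*exp(-z*(-3^(5/6)/(6 + sqrt(sqrt(3) + 36))^(1/3) + 3^(2/3)*(6 + sqrt(sqrt(3) + 36))^(1/3))/12)*sin(z*(3^(1/3)/(6 + sqrt(sqrt(3) + 36))^(1/3) + 3^(1/6)*(6 + sqrt(sqrt(3) + 36))^(1/3))/4) + C2*exp(-z*(-3^(5/6)/(6 + sqrt(sqrt(3) + 36))^(1/3) + 3^(2/3)*(6 + sqrt(sqrt(3) + 36))^(1/3))/12)*cos(z*(3^(1/3)/(6 + sqrt(sqrt(3) + 36))^(1/3) + 3^(1/6)*(6 + sqrt(sqrt(3) + 36))^(1/3))/4) + C3*exp(z*(-3^(5/6)/(6 + sqrt(sqrt(3) + 36))^(1/3) + 3^(2/3)*(6 + sqrt(sqrt(3) + 36))^(1/3))/6) + sqrt(2)*z^2/2 + sqrt(6)*z/2 + 3*sqrt(2)/4


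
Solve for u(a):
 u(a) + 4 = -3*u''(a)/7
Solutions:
 u(a) = C1*sin(sqrt(21)*a/3) + C2*cos(sqrt(21)*a/3) - 4


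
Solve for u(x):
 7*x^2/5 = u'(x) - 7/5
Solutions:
 u(x) = C1 + 7*x^3/15 + 7*x/5


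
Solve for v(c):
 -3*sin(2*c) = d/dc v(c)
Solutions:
 v(c) = C1 + 3*cos(2*c)/2


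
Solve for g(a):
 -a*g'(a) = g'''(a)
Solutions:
 g(a) = C1 + Integral(C2*airyai(-a) + C3*airybi(-a), a)


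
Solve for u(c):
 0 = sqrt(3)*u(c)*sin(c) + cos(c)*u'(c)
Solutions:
 u(c) = C1*cos(c)^(sqrt(3))


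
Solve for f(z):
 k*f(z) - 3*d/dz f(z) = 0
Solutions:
 f(z) = C1*exp(k*z/3)


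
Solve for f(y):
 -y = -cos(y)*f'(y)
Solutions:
 f(y) = C1 + Integral(y/cos(y), y)


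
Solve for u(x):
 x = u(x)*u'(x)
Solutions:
 u(x) = -sqrt(C1 + x^2)
 u(x) = sqrt(C1 + x^2)


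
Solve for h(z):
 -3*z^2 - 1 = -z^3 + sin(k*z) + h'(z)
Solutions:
 h(z) = C1 + z^4/4 - z^3 - z + cos(k*z)/k


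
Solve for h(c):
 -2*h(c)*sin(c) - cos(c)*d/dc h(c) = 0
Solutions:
 h(c) = C1*cos(c)^2


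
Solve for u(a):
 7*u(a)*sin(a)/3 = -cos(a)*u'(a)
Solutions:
 u(a) = C1*cos(a)^(7/3)


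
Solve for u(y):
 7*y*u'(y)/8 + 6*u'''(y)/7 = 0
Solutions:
 u(y) = C1 + Integral(C2*airyai(-42^(2/3)*y/12) + C3*airybi(-42^(2/3)*y/12), y)


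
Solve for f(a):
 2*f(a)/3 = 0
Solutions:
 f(a) = 0


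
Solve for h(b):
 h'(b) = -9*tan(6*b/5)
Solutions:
 h(b) = C1 + 15*log(cos(6*b/5))/2


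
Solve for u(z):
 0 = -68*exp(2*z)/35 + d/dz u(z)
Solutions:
 u(z) = C1 + 34*exp(2*z)/35


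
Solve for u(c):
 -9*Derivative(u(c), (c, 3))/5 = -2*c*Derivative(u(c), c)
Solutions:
 u(c) = C1 + Integral(C2*airyai(30^(1/3)*c/3) + C3*airybi(30^(1/3)*c/3), c)


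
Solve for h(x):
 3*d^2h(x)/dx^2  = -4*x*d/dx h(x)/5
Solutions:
 h(x) = C1 + C2*erf(sqrt(30)*x/15)


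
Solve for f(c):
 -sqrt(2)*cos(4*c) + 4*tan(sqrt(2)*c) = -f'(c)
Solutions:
 f(c) = C1 + 2*sqrt(2)*log(cos(sqrt(2)*c)) + sqrt(2)*sin(4*c)/4


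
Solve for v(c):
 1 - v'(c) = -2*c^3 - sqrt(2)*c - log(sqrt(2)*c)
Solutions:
 v(c) = C1 + c^4/2 + sqrt(2)*c^2/2 + c*log(c) + c*log(2)/2


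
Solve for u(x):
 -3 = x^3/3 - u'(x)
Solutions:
 u(x) = C1 + x^4/12 + 3*x


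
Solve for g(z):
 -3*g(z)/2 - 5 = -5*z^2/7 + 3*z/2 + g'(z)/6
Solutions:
 g(z) = C1*exp(-9*z) + 10*z^2/21 - 209*z/189 - 5461/1701


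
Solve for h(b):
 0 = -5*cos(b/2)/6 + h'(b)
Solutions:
 h(b) = C1 + 5*sin(b/2)/3


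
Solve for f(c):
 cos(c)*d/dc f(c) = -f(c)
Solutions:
 f(c) = C1*sqrt(sin(c) - 1)/sqrt(sin(c) + 1)


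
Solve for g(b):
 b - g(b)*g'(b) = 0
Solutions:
 g(b) = -sqrt(C1 + b^2)
 g(b) = sqrt(C1 + b^2)


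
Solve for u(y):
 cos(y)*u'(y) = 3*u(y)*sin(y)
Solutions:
 u(y) = C1/cos(y)^3


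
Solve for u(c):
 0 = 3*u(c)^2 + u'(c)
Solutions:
 u(c) = 1/(C1 + 3*c)


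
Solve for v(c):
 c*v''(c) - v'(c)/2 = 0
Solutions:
 v(c) = C1 + C2*c^(3/2)


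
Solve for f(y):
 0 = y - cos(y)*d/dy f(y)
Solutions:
 f(y) = C1 + Integral(y/cos(y), y)


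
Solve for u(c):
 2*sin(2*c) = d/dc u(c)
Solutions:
 u(c) = C1 - cos(2*c)


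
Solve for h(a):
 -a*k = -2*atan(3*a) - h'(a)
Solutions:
 h(a) = C1 + a^2*k/2 - 2*a*atan(3*a) + log(9*a^2 + 1)/3


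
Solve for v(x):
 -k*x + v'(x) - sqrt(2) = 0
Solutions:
 v(x) = C1 + k*x^2/2 + sqrt(2)*x


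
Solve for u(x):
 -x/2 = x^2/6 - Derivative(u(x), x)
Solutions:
 u(x) = C1 + x^3/18 + x^2/4


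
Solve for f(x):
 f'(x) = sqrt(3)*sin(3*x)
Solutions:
 f(x) = C1 - sqrt(3)*cos(3*x)/3


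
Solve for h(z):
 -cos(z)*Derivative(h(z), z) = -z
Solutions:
 h(z) = C1 + Integral(z/cos(z), z)


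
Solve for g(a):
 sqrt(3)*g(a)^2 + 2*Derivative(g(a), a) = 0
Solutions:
 g(a) = 2/(C1 + sqrt(3)*a)


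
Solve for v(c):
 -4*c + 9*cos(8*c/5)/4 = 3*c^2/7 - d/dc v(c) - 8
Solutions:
 v(c) = C1 + c^3/7 + 2*c^2 - 8*c - 45*sin(8*c/5)/32


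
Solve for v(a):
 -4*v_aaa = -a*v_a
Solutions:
 v(a) = C1 + Integral(C2*airyai(2^(1/3)*a/2) + C3*airybi(2^(1/3)*a/2), a)


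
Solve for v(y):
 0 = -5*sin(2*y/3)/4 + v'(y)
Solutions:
 v(y) = C1 - 15*cos(2*y/3)/8


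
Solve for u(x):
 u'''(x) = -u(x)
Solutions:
 u(x) = C3*exp(-x) + (C1*sin(sqrt(3)*x/2) + C2*cos(sqrt(3)*x/2))*exp(x/2)


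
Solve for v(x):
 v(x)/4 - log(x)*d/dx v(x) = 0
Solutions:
 v(x) = C1*exp(li(x)/4)


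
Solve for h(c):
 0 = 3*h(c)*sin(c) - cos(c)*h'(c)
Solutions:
 h(c) = C1/cos(c)^3


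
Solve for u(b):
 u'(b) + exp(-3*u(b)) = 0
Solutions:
 u(b) = log(C1 - 3*b)/3
 u(b) = log((-3^(1/3) - 3^(5/6)*I)*(C1 - b)^(1/3)/2)
 u(b) = log((-3^(1/3) + 3^(5/6)*I)*(C1 - b)^(1/3)/2)


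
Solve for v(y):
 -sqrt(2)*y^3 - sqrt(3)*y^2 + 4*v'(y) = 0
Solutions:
 v(y) = C1 + sqrt(2)*y^4/16 + sqrt(3)*y^3/12


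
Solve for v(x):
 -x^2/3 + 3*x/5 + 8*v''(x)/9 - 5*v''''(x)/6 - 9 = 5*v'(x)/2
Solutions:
 v(x) = C1 + C2*exp(x*(32*50^(1/3)/(sqrt(4018705) + 2025)^(1/3) + 20^(1/3)*(sqrt(4018705) + 2025)^(1/3))/60)*sin(sqrt(3)*x*(-20^(1/3)*(sqrt(4018705) + 2025)^(1/3) + 32*50^(1/3)/(sqrt(4018705) + 2025)^(1/3))/60) + C3*exp(x*(32*50^(1/3)/(sqrt(4018705) + 2025)^(1/3) + 20^(1/3)*(sqrt(4018705) + 2025)^(1/3))/60)*cos(sqrt(3)*x*(-20^(1/3)*(sqrt(4018705) + 2025)^(1/3) + 32*50^(1/3)/(sqrt(4018705) + 2025)^(1/3))/60) + C4*exp(-x*(32*50^(1/3)/(sqrt(4018705) + 2025)^(1/3) + 20^(1/3)*(sqrt(4018705) + 2025)^(1/3))/30) - 2*x^3/45 + 49*x^2/675 - 107782*x/30375


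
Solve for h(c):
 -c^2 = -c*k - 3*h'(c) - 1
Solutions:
 h(c) = C1 + c^3/9 - c^2*k/6 - c/3


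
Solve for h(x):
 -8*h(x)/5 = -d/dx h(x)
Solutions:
 h(x) = C1*exp(8*x/5)


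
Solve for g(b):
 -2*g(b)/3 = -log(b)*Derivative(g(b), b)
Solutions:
 g(b) = C1*exp(2*li(b)/3)


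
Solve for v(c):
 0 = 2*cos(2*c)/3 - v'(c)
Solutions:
 v(c) = C1 + sin(2*c)/3


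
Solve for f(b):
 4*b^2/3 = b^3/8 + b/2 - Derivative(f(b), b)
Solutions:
 f(b) = C1 + b^4/32 - 4*b^3/9 + b^2/4


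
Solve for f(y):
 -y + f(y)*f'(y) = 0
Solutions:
 f(y) = -sqrt(C1 + y^2)
 f(y) = sqrt(C1 + y^2)


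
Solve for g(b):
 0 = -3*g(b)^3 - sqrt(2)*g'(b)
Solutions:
 g(b) = -sqrt(-1/(C1 - 3*sqrt(2)*b))
 g(b) = sqrt(-1/(C1 - 3*sqrt(2)*b))


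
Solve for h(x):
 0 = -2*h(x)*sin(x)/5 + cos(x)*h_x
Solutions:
 h(x) = C1/cos(x)^(2/5)


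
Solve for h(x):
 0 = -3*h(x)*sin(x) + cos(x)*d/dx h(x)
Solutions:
 h(x) = C1/cos(x)^3


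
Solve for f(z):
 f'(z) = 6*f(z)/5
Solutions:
 f(z) = C1*exp(6*z/5)


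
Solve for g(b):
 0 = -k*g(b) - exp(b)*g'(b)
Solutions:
 g(b) = C1*exp(k*exp(-b))


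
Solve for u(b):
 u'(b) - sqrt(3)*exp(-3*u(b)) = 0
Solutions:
 u(b) = log(C1 + 3*sqrt(3)*b)/3
 u(b) = log((-3^(1/3) - 3^(5/6)*I)*(C1 + sqrt(3)*b)^(1/3)/2)
 u(b) = log((-3^(1/3) + 3^(5/6)*I)*(C1 + sqrt(3)*b)^(1/3)/2)


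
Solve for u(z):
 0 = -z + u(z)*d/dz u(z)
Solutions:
 u(z) = -sqrt(C1 + z^2)
 u(z) = sqrt(C1 + z^2)


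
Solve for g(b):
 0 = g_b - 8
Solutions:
 g(b) = C1 + 8*b


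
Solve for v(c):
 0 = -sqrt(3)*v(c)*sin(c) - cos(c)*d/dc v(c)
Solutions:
 v(c) = C1*cos(c)^(sqrt(3))


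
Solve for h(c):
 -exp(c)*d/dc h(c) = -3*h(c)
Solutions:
 h(c) = C1*exp(-3*exp(-c))


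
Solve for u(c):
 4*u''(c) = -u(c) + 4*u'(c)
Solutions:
 u(c) = (C1 + C2*c)*exp(c/2)


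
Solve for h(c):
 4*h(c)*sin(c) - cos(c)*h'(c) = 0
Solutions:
 h(c) = C1/cos(c)^4


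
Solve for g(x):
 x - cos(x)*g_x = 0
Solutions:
 g(x) = C1 + Integral(x/cos(x), x)


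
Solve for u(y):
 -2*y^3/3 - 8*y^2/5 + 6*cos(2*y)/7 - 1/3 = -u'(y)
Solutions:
 u(y) = C1 + y^4/6 + 8*y^3/15 + y/3 - 3*sin(2*y)/7


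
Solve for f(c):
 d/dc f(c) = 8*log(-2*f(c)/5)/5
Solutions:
 -5*Integral(1/(log(-_y) - log(5) + log(2)), (_y, f(c)))/8 = C1 - c


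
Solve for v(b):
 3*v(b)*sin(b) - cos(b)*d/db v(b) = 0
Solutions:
 v(b) = C1/cos(b)^3


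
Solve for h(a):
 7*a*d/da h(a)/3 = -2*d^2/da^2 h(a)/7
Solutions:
 h(a) = C1 + C2*erf(7*sqrt(3)*a/6)


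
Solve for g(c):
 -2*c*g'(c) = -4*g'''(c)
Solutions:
 g(c) = C1 + Integral(C2*airyai(2^(2/3)*c/2) + C3*airybi(2^(2/3)*c/2), c)


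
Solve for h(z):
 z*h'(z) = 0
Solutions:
 h(z) = C1


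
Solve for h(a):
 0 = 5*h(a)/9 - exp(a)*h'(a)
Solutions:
 h(a) = C1*exp(-5*exp(-a)/9)


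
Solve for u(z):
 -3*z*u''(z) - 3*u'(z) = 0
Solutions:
 u(z) = C1 + C2*log(z)


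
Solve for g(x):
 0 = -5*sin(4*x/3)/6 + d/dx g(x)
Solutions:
 g(x) = C1 - 5*cos(4*x/3)/8


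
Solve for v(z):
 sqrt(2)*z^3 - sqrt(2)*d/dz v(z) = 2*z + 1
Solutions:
 v(z) = C1 + z^4/4 - sqrt(2)*z^2/2 - sqrt(2)*z/2


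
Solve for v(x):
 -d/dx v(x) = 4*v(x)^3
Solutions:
 v(x) = -sqrt(2)*sqrt(-1/(C1 - 4*x))/2
 v(x) = sqrt(2)*sqrt(-1/(C1 - 4*x))/2


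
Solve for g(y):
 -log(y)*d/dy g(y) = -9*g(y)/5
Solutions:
 g(y) = C1*exp(9*li(y)/5)


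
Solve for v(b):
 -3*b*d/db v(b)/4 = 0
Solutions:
 v(b) = C1


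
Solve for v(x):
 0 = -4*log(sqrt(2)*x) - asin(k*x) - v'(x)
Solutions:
 v(x) = C1 - 4*x*log(x) - 2*x*log(2) + 4*x - Piecewise((x*asin(k*x) + sqrt(-k^2*x^2 + 1)/k, Ne(k, 0)), (0, True))


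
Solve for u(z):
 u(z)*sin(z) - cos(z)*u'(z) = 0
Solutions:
 u(z) = C1/cos(z)


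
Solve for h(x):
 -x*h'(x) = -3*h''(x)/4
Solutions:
 h(x) = C1 + C2*erfi(sqrt(6)*x/3)


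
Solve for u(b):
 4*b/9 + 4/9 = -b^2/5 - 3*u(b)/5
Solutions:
 u(b) = -b^2/3 - 20*b/27 - 20/27


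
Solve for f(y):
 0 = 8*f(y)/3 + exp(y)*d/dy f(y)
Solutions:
 f(y) = C1*exp(8*exp(-y)/3)


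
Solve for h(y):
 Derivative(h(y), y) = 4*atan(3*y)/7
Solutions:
 h(y) = C1 + 4*y*atan(3*y)/7 - 2*log(9*y^2 + 1)/21


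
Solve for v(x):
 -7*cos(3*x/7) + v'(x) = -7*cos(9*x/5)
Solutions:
 v(x) = C1 + 49*sin(3*x/7)/3 - 35*sin(9*x/5)/9


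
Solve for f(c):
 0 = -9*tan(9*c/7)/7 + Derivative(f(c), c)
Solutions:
 f(c) = C1 - log(cos(9*c/7))


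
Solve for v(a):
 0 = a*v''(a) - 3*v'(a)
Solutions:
 v(a) = C1 + C2*a^4


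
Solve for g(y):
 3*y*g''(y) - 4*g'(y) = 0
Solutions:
 g(y) = C1 + C2*y^(7/3)


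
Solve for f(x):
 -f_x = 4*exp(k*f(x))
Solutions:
 f(x) = Piecewise((log(1/(C1*k + 4*k*x))/k, Ne(k, 0)), (nan, True))
 f(x) = Piecewise((C1 - 4*x, Eq(k, 0)), (nan, True))


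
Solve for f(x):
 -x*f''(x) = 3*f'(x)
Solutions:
 f(x) = C1 + C2/x^2


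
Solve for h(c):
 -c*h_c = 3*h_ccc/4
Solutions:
 h(c) = C1 + Integral(C2*airyai(-6^(2/3)*c/3) + C3*airybi(-6^(2/3)*c/3), c)


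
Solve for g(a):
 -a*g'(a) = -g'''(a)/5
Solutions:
 g(a) = C1 + Integral(C2*airyai(5^(1/3)*a) + C3*airybi(5^(1/3)*a), a)


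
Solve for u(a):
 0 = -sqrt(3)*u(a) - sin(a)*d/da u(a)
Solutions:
 u(a) = C1*(cos(a) + 1)^(sqrt(3)/2)/(cos(a) - 1)^(sqrt(3)/2)


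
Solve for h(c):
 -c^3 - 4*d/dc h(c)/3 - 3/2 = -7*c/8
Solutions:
 h(c) = C1 - 3*c^4/16 + 21*c^2/64 - 9*c/8


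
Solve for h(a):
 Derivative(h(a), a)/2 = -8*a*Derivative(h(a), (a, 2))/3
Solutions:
 h(a) = C1 + C2*a^(13/16)


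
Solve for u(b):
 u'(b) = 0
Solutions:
 u(b) = C1


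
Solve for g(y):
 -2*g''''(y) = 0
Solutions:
 g(y) = C1 + C2*y + C3*y^2 + C4*y^3


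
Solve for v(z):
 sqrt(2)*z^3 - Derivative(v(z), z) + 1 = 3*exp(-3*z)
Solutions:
 v(z) = C1 + sqrt(2)*z^4/4 + z + exp(-3*z)


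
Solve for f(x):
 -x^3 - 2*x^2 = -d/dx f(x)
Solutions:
 f(x) = C1 + x^4/4 + 2*x^3/3


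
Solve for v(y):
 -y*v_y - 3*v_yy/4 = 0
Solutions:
 v(y) = C1 + C2*erf(sqrt(6)*y/3)


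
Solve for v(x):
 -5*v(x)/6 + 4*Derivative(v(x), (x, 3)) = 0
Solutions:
 v(x) = C3*exp(3^(2/3)*5^(1/3)*x/6) + (C1*sin(3^(1/6)*5^(1/3)*x/4) + C2*cos(3^(1/6)*5^(1/3)*x/4))*exp(-3^(2/3)*5^(1/3)*x/12)


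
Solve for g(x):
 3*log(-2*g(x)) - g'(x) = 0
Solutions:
 -Integral(1/(log(-_y) + log(2)), (_y, g(x)))/3 = C1 - x


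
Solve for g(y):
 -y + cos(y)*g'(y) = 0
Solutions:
 g(y) = C1 + Integral(y/cos(y), y)


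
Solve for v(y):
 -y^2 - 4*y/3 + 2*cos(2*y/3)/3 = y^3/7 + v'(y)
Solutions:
 v(y) = C1 - y^4/28 - y^3/3 - 2*y^2/3 + sin(2*y/3)


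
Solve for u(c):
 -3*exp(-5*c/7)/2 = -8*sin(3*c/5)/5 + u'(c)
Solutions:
 u(c) = C1 - 8*cos(3*c/5)/3 + 21*exp(-5*c/7)/10


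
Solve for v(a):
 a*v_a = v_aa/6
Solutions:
 v(a) = C1 + C2*erfi(sqrt(3)*a)


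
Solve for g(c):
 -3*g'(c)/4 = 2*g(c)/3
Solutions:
 g(c) = C1*exp(-8*c/9)


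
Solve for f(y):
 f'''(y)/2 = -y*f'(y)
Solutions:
 f(y) = C1 + Integral(C2*airyai(-2^(1/3)*y) + C3*airybi(-2^(1/3)*y), y)


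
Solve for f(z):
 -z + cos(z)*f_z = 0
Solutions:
 f(z) = C1 + Integral(z/cos(z), z)


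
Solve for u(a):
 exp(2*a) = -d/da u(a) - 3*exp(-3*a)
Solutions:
 u(a) = C1 - exp(2*a)/2 + exp(-3*a)


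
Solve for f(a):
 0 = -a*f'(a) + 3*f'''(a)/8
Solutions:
 f(a) = C1 + Integral(C2*airyai(2*3^(2/3)*a/3) + C3*airybi(2*3^(2/3)*a/3), a)


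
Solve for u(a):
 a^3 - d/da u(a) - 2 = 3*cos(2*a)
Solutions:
 u(a) = C1 + a^4/4 - 2*a - 3*sin(2*a)/2


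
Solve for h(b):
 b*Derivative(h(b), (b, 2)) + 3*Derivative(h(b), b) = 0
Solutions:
 h(b) = C1 + C2/b^2


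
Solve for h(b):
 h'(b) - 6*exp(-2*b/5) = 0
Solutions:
 h(b) = C1 - 15*exp(-2*b/5)


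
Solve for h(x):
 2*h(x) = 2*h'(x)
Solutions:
 h(x) = C1*exp(x)


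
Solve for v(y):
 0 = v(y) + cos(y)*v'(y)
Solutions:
 v(y) = C1*sqrt(sin(y) - 1)/sqrt(sin(y) + 1)


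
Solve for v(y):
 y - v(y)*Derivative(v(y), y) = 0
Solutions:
 v(y) = -sqrt(C1 + y^2)
 v(y) = sqrt(C1 + y^2)


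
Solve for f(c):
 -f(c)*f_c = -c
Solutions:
 f(c) = -sqrt(C1 + c^2)
 f(c) = sqrt(C1 + c^2)


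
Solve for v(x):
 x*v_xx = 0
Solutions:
 v(x) = C1 + C2*x


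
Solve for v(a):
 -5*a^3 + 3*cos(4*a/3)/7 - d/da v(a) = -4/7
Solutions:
 v(a) = C1 - 5*a^4/4 + 4*a/7 + 9*sin(4*a/3)/28


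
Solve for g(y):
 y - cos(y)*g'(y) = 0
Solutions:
 g(y) = C1 + Integral(y/cos(y), y)


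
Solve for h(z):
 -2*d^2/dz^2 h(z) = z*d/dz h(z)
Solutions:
 h(z) = C1 + C2*erf(z/2)


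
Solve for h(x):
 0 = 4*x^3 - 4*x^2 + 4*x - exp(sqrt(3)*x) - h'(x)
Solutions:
 h(x) = C1 + x^4 - 4*x^3/3 + 2*x^2 - sqrt(3)*exp(sqrt(3)*x)/3


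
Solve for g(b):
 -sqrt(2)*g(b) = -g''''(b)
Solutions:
 g(b) = C1*exp(-2^(1/8)*b) + C2*exp(2^(1/8)*b) + C3*sin(2^(1/8)*b) + C4*cos(2^(1/8)*b)


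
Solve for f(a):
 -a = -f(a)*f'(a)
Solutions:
 f(a) = -sqrt(C1 + a^2)
 f(a) = sqrt(C1 + a^2)


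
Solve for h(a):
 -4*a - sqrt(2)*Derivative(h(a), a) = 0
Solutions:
 h(a) = C1 - sqrt(2)*a^2


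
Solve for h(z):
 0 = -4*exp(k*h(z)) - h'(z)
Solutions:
 h(z) = Piecewise((log(1/(C1*k + 4*k*z))/k, Ne(k, 0)), (nan, True))
 h(z) = Piecewise((C1 - 4*z, Eq(k, 0)), (nan, True))


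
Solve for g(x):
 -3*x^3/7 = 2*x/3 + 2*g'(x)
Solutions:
 g(x) = C1 - 3*x^4/56 - x^2/6


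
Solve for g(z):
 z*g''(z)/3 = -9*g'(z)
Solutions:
 g(z) = C1 + C2/z^26


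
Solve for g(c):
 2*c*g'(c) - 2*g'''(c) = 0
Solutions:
 g(c) = C1 + Integral(C2*airyai(c) + C3*airybi(c), c)


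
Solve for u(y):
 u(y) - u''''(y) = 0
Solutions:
 u(y) = C1*exp(-y) + C2*exp(y) + C3*sin(y) + C4*cos(y)


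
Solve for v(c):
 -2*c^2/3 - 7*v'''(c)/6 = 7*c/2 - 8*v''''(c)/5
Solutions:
 v(c) = C1 + C2*c + C3*c^2 + C4*exp(35*c/48) - c^5/105 - 373*c^4/1960 - 8952*c^3/8575


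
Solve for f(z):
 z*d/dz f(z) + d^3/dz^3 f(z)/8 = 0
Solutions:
 f(z) = C1 + Integral(C2*airyai(-2*z) + C3*airybi(-2*z), z)


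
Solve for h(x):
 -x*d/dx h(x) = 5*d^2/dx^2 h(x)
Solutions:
 h(x) = C1 + C2*erf(sqrt(10)*x/10)


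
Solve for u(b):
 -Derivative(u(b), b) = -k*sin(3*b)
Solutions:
 u(b) = C1 - k*cos(3*b)/3


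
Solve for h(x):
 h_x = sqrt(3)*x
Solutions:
 h(x) = C1 + sqrt(3)*x^2/2


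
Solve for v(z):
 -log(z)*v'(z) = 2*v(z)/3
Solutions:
 v(z) = C1*exp(-2*li(z)/3)


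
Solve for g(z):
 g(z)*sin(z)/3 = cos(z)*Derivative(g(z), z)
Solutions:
 g(z) = C1/cos(z)^(1/3)


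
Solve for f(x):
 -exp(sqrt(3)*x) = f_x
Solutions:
 f(x) = C1 - sqrt(3)*exp(sqrt(3)*x)/3


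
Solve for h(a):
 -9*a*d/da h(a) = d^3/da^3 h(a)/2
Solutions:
 h(a) = C1 + Integral(C2*airyai(-18^(1/3)*a) + C3*airybi(-18^(1/3)*a), a)


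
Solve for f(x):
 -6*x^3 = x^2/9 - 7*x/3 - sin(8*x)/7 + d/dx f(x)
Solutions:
 f(x) = C1 - 3*x^4/2 - x^3/27 + 7*x^2/6 - cos(8*x)/56


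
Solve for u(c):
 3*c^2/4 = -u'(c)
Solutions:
 u(c) = C1 - c^3/4


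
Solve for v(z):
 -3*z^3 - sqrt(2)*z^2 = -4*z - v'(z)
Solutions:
 v(z) = C1 + 3*z^4/4 + sqrt(2)*z^3/3 - 2*z^2


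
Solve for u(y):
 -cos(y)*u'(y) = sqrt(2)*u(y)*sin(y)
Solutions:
 u(y) = C1*cos(y)^(sqrt(2))


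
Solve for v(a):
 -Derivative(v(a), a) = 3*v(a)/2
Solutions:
 v(a) = C1*exp(-3*a/2)


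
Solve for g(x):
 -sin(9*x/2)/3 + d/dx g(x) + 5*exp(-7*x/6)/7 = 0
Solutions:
 g(x) = C1 - 2*cos(9*x/2)/27 + 30*exp(-7*x/6)/49


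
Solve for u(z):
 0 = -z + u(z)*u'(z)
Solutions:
 u(z) = -sqrt(C1 + z^2)
 u(z) = sqrt(C1 + z^2)


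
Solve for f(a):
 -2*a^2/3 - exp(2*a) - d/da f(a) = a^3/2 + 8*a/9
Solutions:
 f(a) = C1 - a^4/8 - 2*a^3/9 - 4*a^2/9 - exp(2*a)/2


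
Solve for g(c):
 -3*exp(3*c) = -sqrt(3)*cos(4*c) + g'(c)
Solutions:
 g(c) = C1 - exp(3*c) + sqrt(3)*sin(4*c)/4


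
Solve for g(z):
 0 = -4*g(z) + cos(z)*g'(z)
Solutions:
 g(z) = C1*(sin(z)^2 + 2*sin(z) + 1)/(sin(z)^2 - 2*sin(z) + 1)


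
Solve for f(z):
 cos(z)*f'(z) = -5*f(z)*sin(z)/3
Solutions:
 f(z) = C1*cos(z)^(5/3)


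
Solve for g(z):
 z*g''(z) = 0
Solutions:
 g(z) = C1 + C2*z


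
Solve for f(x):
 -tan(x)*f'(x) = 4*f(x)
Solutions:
 f(x) = C1/sin(x)^4


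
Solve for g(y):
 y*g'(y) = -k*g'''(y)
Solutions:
 g(y) = C1 + Integral(C2*airyai(y*(-1/k)^(1/3)) + C3*airybi(y*(-1/k)^(1/3)), y)


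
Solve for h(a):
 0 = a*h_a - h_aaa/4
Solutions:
 h(a) = C1 + Integral(C2*airyai(2^(2/3)*a) + C3*airybi(2^(2/3)*a), a)


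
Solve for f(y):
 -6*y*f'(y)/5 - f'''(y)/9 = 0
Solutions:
 f(y) = C1 + Integral(C2*airyai(-3*2^(1/3)*5^(2/3)*y/5) + C3*airybi(-3*2^(1/3)*5^(2/3)*y/5), y)


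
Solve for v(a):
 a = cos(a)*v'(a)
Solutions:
 v(a) = C1 + Integral(a/cos(a), a)


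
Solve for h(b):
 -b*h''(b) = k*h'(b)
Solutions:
 h(b) = C1 + b^(1 - re(k))*(C2*sin(log(b)*Abs(im(k))) + C3*cos(log(b)*im(k)))


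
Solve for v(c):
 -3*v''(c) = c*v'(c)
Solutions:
 v(c) = C1 + C2*erf(sqrt(6)*c/6)


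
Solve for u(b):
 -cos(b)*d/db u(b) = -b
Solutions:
 u(b) = C1 + Integral(b/cos(b), b)


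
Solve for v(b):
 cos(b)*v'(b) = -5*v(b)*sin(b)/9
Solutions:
 v(b) = C1*cos(b)^(5/9)


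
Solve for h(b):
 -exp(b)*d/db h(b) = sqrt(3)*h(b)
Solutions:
 h(b) = C1*exp(sqrt(3)*exp(-b))


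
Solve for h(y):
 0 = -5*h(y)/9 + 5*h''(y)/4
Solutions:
 h(y) = C1*exp(-2*y/3) + C2*exp(2*y/3)


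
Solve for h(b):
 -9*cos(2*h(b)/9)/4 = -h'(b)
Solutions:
 -9*b/4 - 9*log(sin(2*h(b)/9) - 1)/4 + 9*log(sin(2*h(b)/9) + 1)/4 = C1


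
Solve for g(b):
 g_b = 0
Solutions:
 g(b) = C1


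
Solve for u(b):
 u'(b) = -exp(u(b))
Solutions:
 u(b) = log(1/(C1 + b))


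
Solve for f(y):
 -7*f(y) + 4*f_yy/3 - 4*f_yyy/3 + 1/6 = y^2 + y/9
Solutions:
 f(y) = C1*exp(y*(4/(9*sqrt(3857) + 559)^(1/3) + 4 + (9*sqrt(3857) + 559)^(1/3))/12)*sin(sqrt(3)*y*(-(9*sqrt(3857) + 559)^(1/3) + 4/(9*sqrt(3857) + 559)^(1/3))/12) + C2*exp(y*(4/(9*sqrt(3857) + 559)^(1/3) + 4 + (9*sqrt(3857) + 559)^(1/3))/12)*cos(sqrt(3)*y*(-(9*sqrt(3857) + 559)^(1/3) + 4/(9*sqrt(3857) + 559)^(1/3))/12) + C3*exp(y*(-(9*sqrt(3857) + 559)^(1/3) - 4/(9*sqrt(3857) + 559)^(1/3) + 2)/6) - y^2/7 - y/63 - 3/98


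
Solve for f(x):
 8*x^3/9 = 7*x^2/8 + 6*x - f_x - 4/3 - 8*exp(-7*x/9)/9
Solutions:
 f(x) = C1 - 2*x^4/9 + 7*x^3/24 + 3*x^2 - 4*x/3 + 8*exp(-7*x/9)/7


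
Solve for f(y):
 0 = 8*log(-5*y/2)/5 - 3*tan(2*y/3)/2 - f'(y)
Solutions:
 f(y) = C1 + 8*y*log(-y)/5 - 8*y/5 - 8*y*log(2)/5 + 8*y*log(5)/5 + 9*log(cos(2*y/3))/4


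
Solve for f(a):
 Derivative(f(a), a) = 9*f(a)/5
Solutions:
 f(a) = C1*exp(9*a/5)


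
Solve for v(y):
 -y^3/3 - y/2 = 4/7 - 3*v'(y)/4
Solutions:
 v(y) = C1 + y^4/9 + y^2/3 + 16*y/21


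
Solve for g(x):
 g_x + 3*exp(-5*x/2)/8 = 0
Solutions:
 g(x) = C1 + 3*exp(-5*x/2)/20


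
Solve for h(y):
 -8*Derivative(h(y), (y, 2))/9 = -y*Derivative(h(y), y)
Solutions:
 h(y) = C1 + C2*erfi(3*y/4)


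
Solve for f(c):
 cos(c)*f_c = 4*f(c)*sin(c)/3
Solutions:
 f(c) = C1/cos(c)^(4/3)


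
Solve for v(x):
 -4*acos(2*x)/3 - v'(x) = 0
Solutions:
 v(x) = C1 - 4*x*acos(2*x)/3 + 2*sqrt(1 - 4*x^2)/3


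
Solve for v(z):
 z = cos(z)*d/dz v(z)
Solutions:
 v(z) = C1 + Integral(z/cos(z), z)


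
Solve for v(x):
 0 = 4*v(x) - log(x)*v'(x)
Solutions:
 v(x) = C1*exp(4*li(x))


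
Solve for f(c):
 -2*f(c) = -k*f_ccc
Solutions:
 f(c) = C1*exp(2^(1/3)*c*(1/k)^(1/3)) + C2*exp(2^(1/3)*c*(-1 + sqrt(3)*I)*(1/k)^(1/3)/2) + C3*exp(-2^(1/3)*c*(1 + sqrt(3)*I)*(1/k)^(1/3)/2)


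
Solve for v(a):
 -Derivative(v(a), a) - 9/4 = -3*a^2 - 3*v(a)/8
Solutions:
 v(a) = C1*exp(3*a/8) - 8*a^2 - 128*a/3 - 970/9


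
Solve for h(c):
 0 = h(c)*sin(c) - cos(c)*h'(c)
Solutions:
 h(c) = C1/cos(c)


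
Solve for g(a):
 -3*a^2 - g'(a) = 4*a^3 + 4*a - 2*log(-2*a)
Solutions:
 g(a) = C1 - a^4 - a^3 - 2*a^2 + 2*a*log(-a) + 2*a*(-1 + log(2))


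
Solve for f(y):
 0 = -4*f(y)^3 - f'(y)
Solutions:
 f(y) = -sqrt(2)*sqrt(-1/(C1 - 4*y))/2
 f(y) = sqrt(2)*sqrt(-1/(C1 - 4*y))/2


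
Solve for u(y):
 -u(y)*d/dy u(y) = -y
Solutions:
 u(y) = -sqrt(C1 + y^2)
 u(y) = sqrt(C1 + y^2)


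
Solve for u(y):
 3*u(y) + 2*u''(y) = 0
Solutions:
 u(y) = C1*sin(sqrt(6)*y/2) + C2*cos(sqrt(6)*y/2)


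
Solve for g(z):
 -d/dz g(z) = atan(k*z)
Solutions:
 g(z) = C1 - Piecewise((z*atan(k*z) - log(k^2*z^2 + 1)/(2*k), Ne(k, 0)), (0, True))


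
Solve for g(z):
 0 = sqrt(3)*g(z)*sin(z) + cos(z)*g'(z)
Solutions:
 g(z) = C1*cos(z)^(sqrt(3))


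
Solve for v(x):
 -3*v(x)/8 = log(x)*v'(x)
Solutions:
 v(x) = C1*exp(-3*li(x)/8)


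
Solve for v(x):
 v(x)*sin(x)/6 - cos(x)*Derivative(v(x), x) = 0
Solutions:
 v(x) = C1/cos(x)^(1/6)


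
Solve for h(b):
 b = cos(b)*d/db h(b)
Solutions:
 h(b) = C1 + Integral(b/cos(b), b)


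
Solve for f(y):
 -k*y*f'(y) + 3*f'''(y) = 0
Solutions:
 f(y) = C1 + Integral(C2*airyai(3^(2/3)*k^(1/3)*y/3) + C3*airybi(3^(2/3)*k^(1/3)*y/3), y)


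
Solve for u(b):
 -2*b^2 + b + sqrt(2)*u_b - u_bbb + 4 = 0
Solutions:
 u(b) = C1 + C2*exp(-2^(1/4)*b) + C3*exp(2^(1/4)*b) + sqrt(2)*b^3/3 - sqrt(2)*b^2/4 - 2*sqrt(2)*b + 2*b


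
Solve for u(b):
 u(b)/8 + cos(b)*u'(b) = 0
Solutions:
 u(b) = C1*(sin(b) - 1)^(1/16)/(sin(b) + 1)^(1/16)


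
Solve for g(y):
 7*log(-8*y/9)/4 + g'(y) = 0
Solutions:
 g(y) = C1 - 7*y*log(-y)/4 + 7*y*(-3*log(2) + 1 + 2*log(3))/4


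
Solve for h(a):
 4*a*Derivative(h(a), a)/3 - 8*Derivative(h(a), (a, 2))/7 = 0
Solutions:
 h(a) = C1 + C2*erfi(sqrt(21)*a/6)


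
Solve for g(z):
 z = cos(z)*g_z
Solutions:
 g(z) = C1 + Integral(z/cos(z), z)


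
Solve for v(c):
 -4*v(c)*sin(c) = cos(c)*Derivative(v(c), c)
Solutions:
 v(c) = C1*cos(c)^4


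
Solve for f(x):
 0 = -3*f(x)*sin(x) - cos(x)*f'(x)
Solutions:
 f(x) = C1*cos(x)^3


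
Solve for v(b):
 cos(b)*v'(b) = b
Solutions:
 v(b) = C1 + Integral(b/cos(b), b)


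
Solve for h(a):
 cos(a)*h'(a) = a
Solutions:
 h(a) = C1 + Integral(a/cos(a), a)


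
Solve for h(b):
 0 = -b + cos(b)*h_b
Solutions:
 h(b) = C1 + Integral(b/cos(b), b)


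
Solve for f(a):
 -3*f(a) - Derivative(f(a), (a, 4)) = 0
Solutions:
 f(a) = (C1*sin(sqrt(2)*3^(1/4)*a/2) + C2*cos(sqrt(2)*3^(1/4)*a/2))*exp(-sqrt(2)*3^(1/4)*a/2) + (C3*sin(sqrt(2)*3^(1/4)*a/2) + C4*cos(sqrt(2)*3^(1/4)*a/2))*exp(sqrt(2)*3^(1/4)*a/2)


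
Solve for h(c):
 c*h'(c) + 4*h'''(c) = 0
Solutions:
 h(c) = C1 + Integral(C2*airyai(-2^(1/3)*c/2) + C3*airybi(-2^(1/3)*c/2), c)


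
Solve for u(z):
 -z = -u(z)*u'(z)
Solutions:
 u(z) = -sqrt(C1 + z^2)
 u(z) = sqrt(C1 + z^2)


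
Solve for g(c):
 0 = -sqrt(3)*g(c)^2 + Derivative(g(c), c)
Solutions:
 g(c) = -1/(C1 + sqrt(3)*c)


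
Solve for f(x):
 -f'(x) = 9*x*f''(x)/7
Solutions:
 f(x) = C1 + C2*x^(2/9)


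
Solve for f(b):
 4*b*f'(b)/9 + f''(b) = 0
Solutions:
 f(b) = C1 + C2*erf(sqrt(2)*b/3)


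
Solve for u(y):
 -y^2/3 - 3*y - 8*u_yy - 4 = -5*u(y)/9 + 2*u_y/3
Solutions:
 u(y) = C1*exp(y*(-1 + sqrt(41))/24) + C2*exp(-y*(1 + sqrt(41))/24) + 3*y^2/5 + 171*y/25 + 4086/125


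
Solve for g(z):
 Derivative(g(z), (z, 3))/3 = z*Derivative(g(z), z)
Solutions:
 g(z) = C1 + Integral(C2*airyai(3^(1/3)*z) + C3*airybi(3^(1/3)*z), z)


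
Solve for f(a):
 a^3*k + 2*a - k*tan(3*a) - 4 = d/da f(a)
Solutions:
 f(a) = C1 + a^4*k/4 + a^2 - 4*a + k*log(cos(3*a))/3


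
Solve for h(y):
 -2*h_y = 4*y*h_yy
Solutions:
 h(y) = C1 + C2*sqrt(y)


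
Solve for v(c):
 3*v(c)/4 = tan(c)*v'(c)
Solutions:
 v(c) = C1*sin(c)^(3/4)


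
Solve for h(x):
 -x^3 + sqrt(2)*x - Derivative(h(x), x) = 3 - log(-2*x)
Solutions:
 h(x) = C1 - x^4/4 + sqrt(2)*x^2/2 + x*log(-x) + x*(-4 + log(2))


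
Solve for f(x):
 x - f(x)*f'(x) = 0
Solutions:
 f(x) = -sqrt(C1 + x^2)
 f(x) = sqrt(C1 + x^2)


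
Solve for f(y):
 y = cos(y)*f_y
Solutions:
 f(y) = C1 + Integral(y/cos(y), y)


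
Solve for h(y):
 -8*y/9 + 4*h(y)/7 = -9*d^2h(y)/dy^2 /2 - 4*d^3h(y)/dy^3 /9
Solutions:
 h(y) = C1*exp(y*(-378 + 1701*21^(1/3)/(16*sqrt(30874) + 15565)^(1/3) + 21^(2/3)*(16*sqrt(30874) + 15565)^(1/3))/112)*sin(3*3^(1/6)*7^(1/3)*y*(-7^(1/3)*(16*sqrt(30874) + 15565)^(1/3) + 567*3^(2/3)/(16*sqrt(30874) + 15565)^(1/3))/112) + C2*exp(y*(-378 + 1701*21^(1/3)/(16*sqrt(30874) + 15565)^(1/3) + 21^(2/3)*(16*sqrt(30874) + 15565)^(1/3))/112)*cos(3*3^(1/6)*7^(1/3)*y*(-7^(1/3)*(16*sqrt(30874) + 15565)^(1/3) + 567*3^(2/3)/(16*sqrt(30874) + 15565)^(1/3))/112) + C3*exp(-y*(1701*21^(1/3)/(16*sqrt(30874) + 15565)^(1/3) + 189 + 21^(2/3)*(16*sqrt(30874) + 15565)^(1/3))/56) + 14*y/9


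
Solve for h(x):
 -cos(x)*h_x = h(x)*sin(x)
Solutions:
 h(x) = C1*cos(x)


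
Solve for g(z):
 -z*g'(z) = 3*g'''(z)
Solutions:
 g(z) = C1 + Integral(C2*airyai(-3^(2/3)*z/3) + C3*airybi(-3^(2/3)*z/3), z)


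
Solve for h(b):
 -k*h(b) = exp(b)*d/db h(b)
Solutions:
 h(b) = C1*exp(k*exp(-b))


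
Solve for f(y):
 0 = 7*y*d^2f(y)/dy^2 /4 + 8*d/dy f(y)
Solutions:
 f(y) = C1 + C2/y^(25/7)


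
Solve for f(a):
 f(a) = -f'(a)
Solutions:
 f(a) = C1*exp(-a)


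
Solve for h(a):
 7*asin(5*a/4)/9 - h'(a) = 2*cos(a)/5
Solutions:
 h(a) = C1 + 7*a*asin(5*a/4)/9 + 7*sqrt(16 - 25*a^2)/45 - 2*sin(a)/5


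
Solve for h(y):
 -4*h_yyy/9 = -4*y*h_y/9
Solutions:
 h(y) = C1 + Integral(C2*airyai(y) + C3*airybi(y), y)


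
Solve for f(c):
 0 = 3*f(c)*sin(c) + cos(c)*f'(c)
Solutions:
 f(c) = C1*cos(c)^3


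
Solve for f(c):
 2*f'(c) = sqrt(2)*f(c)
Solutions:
 f(c) = C1*exp(sqrt(2)*c/2)


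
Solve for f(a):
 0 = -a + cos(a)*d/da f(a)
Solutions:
 f(a) = C1 + Integral(a/cos(a), a)


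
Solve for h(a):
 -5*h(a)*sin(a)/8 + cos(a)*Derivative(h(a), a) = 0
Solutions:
 h(a) = C1/cos(a)^(5/8)


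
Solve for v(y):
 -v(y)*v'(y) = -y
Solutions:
 v(y) = -sqrt(C1 + y^2)
 v(y) = sqrt(C1 + y^2)


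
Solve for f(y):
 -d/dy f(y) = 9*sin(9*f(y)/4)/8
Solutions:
 9*y/8 + 2*log(cos(9*f(y)/4) - 1)/9 - 2*log(cos(9*f(y)/4) + 1)/9 = C1


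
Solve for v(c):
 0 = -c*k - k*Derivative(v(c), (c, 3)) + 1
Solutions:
 v(c) = C1 + C2*c + C3*c^2 - c^4/24 + c^3/(6*k)


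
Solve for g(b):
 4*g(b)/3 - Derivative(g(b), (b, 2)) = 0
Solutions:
 g(b) = C1*exp(-2*sqrt(3)*b/3) + C2*exp(2*sqrt(3)*b/3)


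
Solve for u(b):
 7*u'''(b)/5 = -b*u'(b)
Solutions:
 u(b) = C1 + Integral(C2*airyai(-5^(1/3)*7^(2/3)*b/7) + C3*airybi(-5^(1/3)*7^(2/3)*b/7), b)


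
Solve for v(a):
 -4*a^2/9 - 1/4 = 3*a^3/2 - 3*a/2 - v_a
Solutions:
 v(a) = C1 + 3*a^4/8 + 4*a^3/27 - 3*a^2/4 + a/4


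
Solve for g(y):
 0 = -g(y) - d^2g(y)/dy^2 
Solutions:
 g(y) = C1*sin(y) + C2*cos(y)


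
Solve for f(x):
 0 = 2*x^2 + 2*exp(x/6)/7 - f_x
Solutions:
 f(x) = C1 + 2*x^3/3 + 12*exp(x/6)/7


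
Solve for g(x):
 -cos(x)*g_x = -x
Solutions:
 g(x) = C1 + Integral(x/cos(x), x)


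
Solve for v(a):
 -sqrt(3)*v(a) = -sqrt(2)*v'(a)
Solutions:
 v(a) = C1*exp(sqrt(6)*a/2)


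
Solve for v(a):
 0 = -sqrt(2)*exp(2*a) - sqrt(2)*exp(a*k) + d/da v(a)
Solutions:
 v(a) = C1 + sqrt(2)*exp(2*a)/2 + sqrt(2)*exp(a*k)/k


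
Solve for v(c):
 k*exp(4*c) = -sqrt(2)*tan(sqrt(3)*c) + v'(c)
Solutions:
 v(c) = C1 + k*exp(4*c)/4 - sqrt(6)*log(cos(sqrt(3)*c))/3


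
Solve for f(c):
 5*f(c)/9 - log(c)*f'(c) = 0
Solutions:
 f(c) = C1*exp(5*li(c)/9)


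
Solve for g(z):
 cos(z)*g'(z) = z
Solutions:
 g(z) = C1 + Integral(z/cos(z), z)


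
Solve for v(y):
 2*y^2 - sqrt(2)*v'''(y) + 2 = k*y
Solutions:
 v(y) = C1 + C2*y + C3*y^2 - sqrt(2)*k*y^4/48 + sqrt(2)*y^5/60 + sqrt(2)*y^3/6


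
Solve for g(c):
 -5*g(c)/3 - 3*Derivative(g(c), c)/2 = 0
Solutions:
 g(c) = C1*exp(-10*c/9)


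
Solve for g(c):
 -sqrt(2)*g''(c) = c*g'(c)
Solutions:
 g(c) = C1 + C2*erf(2^(1/4)*c/2)


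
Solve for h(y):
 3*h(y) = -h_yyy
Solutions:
 h(y) = C3*exp(-3^(1/3)*y) + (C1*sin(3^(5/6)*y/2) + C2*cos(3^(5/6)*y/2))*exp(3^(1/3)*y/2)


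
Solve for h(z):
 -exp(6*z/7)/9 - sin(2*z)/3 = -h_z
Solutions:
 h(z) = C1 + 7*exp(6*z/7)/54 - cos(2*z)/6


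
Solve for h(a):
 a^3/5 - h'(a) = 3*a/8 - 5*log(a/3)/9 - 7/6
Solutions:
 h(a) = C1 + a^4/20 - 3*a^2/16 + 5*a*log(a)/9 - 5*a*log(3)/9 + 11*a/18


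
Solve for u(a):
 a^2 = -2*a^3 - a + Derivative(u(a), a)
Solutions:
 u(a) = C1 + a^4/2 + a^3/3 + a^2/2


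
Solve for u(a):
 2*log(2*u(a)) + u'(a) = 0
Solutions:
 Integral(1/(log(_y) + log(2)), (_y, u(a)))/2 = C1 - a


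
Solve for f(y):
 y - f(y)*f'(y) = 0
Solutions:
 f(y) = -sqrt(C1 + y^2)
 f(y) = sqrt(C1 + y^2)


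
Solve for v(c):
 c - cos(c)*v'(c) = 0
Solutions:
 v(c) = C1 + Integral(c/cos(c), c)


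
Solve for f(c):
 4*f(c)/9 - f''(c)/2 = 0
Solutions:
 f(c) = C1*exp(-2*sqrt(2)*c/3) + C2*exp(2*sqrt(2)*c/3)


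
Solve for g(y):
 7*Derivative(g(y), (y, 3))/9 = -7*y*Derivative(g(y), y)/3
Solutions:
 g(y) = C1 + Integral(C2*airyai(-3^(1/3)*y) + C3*airybi(-3^(1/3)*y), y)


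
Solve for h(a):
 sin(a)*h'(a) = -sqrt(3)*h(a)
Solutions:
 h(a) = C1*(cos(a) + 1)^(sqrt(3)/2)/(cos(a) - 1)^(sqrt(3)/2)


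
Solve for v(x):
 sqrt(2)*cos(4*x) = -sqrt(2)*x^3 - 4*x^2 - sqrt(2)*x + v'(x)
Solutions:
 v(x) = C1 + sqrt(2)*x^4/4 + 4*x^3/3 + sqrt(2)*x^2/2 + sqrt(2)*sin(4*x)/4


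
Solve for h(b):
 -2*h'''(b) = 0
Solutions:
 h(b) = C1 + C2*b + C3*b^2


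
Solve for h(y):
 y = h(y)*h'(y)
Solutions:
 h(y) = -sqrt(C1 + y^2)
 h(y) = sqrt(C1 + y^2)


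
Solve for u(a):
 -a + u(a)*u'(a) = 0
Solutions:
 u(a) = -sqrt(C1 + a^2)
 u(a) = sqrt(C1 + a^2)


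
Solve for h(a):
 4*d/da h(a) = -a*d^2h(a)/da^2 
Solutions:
 h(a) = C1 + C2/a^3


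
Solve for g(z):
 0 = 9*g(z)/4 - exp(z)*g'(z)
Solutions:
 g(z) = C1*exp(-9*exp(-z)/4)


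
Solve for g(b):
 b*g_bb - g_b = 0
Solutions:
 g(b) = C1 + C2*b^2


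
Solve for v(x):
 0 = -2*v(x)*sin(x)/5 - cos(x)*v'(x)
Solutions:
 v(x) = C1*cos(x)^(2/5)


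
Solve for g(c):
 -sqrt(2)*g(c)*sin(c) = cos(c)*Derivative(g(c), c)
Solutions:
 g(c) = C1*cos(c)^(sqrt(2))


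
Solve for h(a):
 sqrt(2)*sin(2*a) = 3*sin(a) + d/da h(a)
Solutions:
 h(a) = C1 + sqrt(2)*sin(a)^2 + 3*cos(a)


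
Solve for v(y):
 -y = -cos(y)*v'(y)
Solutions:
 v(y) = C1 + Integral(y/cos(y), y)


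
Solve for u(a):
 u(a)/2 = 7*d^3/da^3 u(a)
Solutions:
 u(a) = C3*exp(14^(2/3)*a/14) + (C1*sin(14^(2/3)*sqrt(3)*a/28) + C2*cos(14^(2/3)*sqrt(3)*a/28))*exp(-14^(2/3)*a/28)


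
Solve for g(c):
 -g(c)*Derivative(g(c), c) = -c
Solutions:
 g(c) = -sqrt(C1 + c^2)
 g(c) = sqrt(C1 + c^2)


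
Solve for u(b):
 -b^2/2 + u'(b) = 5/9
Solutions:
 u(b) = C1 + b^3/6 + 5*b/9


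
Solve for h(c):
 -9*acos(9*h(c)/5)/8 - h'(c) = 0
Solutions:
 Integral(1/acos(9*_y/5), (_y, h(c))) = C1 - 9*c/8


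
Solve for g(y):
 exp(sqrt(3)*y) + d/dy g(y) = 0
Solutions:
 g(y) = C1 - sqrt(3)*exp(sqrt(3)*y)/3


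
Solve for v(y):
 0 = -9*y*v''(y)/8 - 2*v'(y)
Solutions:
 v(y) = C1 + C2/y^(7/9)


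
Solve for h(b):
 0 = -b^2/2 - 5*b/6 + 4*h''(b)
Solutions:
 h(b) = C1 + C2*b + b^4/96 + 5*b^3/144
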